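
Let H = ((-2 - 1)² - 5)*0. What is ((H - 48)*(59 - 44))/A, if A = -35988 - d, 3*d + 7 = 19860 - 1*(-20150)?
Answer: 2160/147967 ≈ 0.014598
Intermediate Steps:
d = 40003/3 (d = -7/3 + (19860 - 1*(-20150))/3 = -7/3 + (19860 + 20150)/3 = -7/3 + (⅓)*40010 = -7/3 + 40010/3 = 40003/3 ≈ 13334.)
H = 0 (H = ((-3)² - 5)*0 = (9 - 5)*0 = 4*0 = 0)
A = -147967/3 (A = -35988 - 1*40003/3 = -35988 - 40003/3 = -147967/3 ≈ -49322.)
((H - 48)*(59 - 44))/A = ((0 - 48)*(59 - 44))/(-147967/3) = -48*15*(-3/147967) = -720*(-3/147967) = 2160/147967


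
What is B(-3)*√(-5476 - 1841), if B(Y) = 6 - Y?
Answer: 27*I*√813 ≈ 769.86*I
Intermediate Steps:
B(-3)*√(-5476 - 1841) = (6 - 1*(-3))*√(-5476 - 1841) = (6 + 3)*√(-7317) = 9*(3*I*√813) = 27*I*√813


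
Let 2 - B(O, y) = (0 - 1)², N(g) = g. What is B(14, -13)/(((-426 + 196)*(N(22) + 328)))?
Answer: -1/80500 ≈ -1.2422e-5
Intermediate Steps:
B(O, y) = 1 (B(O, y) = 2 - (0 - 1)² = 2 - 1*(-1)² = 2 - 1*1 = 2 - 1 = 1)
B(14, -13)/(((-426 + 196)*(N(22) + 328))) = 1/((-426 + 196)*(22 + 328)) = 1/(-230*350) = 1/(-80500) = 1*(-1/80500) = -1/80500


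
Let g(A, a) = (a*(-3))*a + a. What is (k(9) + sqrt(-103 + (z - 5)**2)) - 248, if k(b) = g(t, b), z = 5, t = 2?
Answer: -482 + I*sqrt(103) ≈ -482.0 + 10.149*I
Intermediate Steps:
g(A, a) = a - 3*a**2 (g(A, a) = (-3*a)*a + a = -3*a**2 + a = a - 3*a**2)
k(b) = b*(1 - 3*b)
(k(9) + sqrt(-103 + (z - 5)**2)) - 248 = (9*(1 - 3*9) + sqrt(-103 + (5 - 5)**2)) - 248 = (9*(1 - 27) + sqrt(-103 + 0**2)) - 248 = (9*(-26) + sqrt(-103 + 0)) - 248 = (-234 + sqrt(-103)) - 248 = (-234 + I*sqrt(103)) - 248 = -482 + I*sqrt(103)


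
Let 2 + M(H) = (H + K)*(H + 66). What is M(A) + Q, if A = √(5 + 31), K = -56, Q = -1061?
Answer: -4663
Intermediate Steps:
A = 6 (A = √36 = 6)
M(H) = -2 + (-56 + H)*(66 + H) (M(H) = -2 + (H - 56)*(H + 66) = -2 + (-56 + H)*(66 + H))
M(A) + Q = (-3698 + 6² + 10*6) - 1061 = (-3698 + 36 + 60) - 1061 = -3602 - 1061 = -4663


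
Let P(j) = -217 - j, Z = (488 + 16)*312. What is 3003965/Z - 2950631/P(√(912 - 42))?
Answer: 100822678955231/7267845312 - 2950631*√870/46219 ≈ 11989.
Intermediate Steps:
Z = 157248 (Z = 504*312 = 157248)
3003965/Z - 2950631/P(√(912 - 42)) = 3003965/157248 - 2950631/(-217 - √(912 - 42)) = 3003965*(1/157248) - 2950631/(-217 - √870) = 3003965/157248 - 2950631/(-217 - √870)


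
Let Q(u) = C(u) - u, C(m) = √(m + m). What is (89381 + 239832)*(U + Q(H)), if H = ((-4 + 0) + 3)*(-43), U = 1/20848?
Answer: -295127273619/20848 + 329213*√86 ≈ -1.1103e+7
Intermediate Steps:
U = 1/20848 ≈ 4.7966e-5
C(m) = √2*√m (C(m) = √(2*m) = √2*√m)
H = 43 (H = (-4 + 3)*(-43) = -1*(-43) = 43)
Q(u) = -u + √2*√u (Q(u) = √2*√u - u = -u + √2*√u)
(89381 + 239832)*(U + Q(H)) = (89381 + 239832)*(1/20848 + (-1*43 + √2*√43)) = 329213*(1/20848 + (-43 + √86)) = 329213*(-896463/20848 + √86) = -295127273619/20848 + 329213*√86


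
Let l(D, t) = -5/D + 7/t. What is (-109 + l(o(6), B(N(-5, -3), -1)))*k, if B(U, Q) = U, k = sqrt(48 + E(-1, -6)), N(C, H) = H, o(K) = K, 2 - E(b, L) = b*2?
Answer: -673*sqrt(13)/3 ≈ -808.85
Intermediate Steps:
E(b, L) = 2 - 2*b (E(b, L) = 2 - b*2 = 2 - 2*b)
k = 2*sqrt(13) (k = sqrt(48 + (2 - 2*(-1))) = sqrt(48 + (2 + 2)) = sqrt(48 + 4) = sqrt(52) = 2*sqrt(13) ≈ 7.2111)
(-109 + l(o(6), B(N(-5, -3), -1)))*k = (-109 + (-5/6 + 7/(-3)))*(2*sqrt(13)) = (-109 + (-5*1/6 + 7*(-1/3)))*(2*sqrt(13)) = (-109 + (-5/6 - 7/3))*(2*sqrt(13)) = (-109 - 19/6)*(2*sqrt(13)) = -673*sqrt(13)/3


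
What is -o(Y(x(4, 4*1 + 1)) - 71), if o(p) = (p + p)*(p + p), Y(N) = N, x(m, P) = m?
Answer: -17956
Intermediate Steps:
o(p) = 4*p**2 (o(p) = (2*p)*(2*p) = 4*p**2)
-o(Y(x(4, 4*1 + 1)) - 71) = -4*(4 - 71)**2 = -4*(-67)**2 = -4*4489 = -1*17956 = -17956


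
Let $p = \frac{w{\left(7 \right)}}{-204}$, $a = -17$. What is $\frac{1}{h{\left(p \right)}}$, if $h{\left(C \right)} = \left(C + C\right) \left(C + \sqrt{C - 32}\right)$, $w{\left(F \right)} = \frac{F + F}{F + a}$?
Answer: $\frac{520200}{33285709} - \frac{1040400 i \sqrt{8321415}}{232999963} \approx 0.015628 - 12.881 i$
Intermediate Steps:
$w{\left(F \right)} = \frac{2 F}{-17 + F}$ ($w{\left(F \right)} = \frac{F + F}{F - 17} = \frac{2 F}{-17 + F}$)
$p = \frac{7}{1020}$ ($p = \frac{2 \cdot 7 \frac{1}{-17 + 7}}{-204} = 2 \cdot 7 \frac{1}{-10} \left(- \frac{1}{204}\right) = 2 \cdot 7 \left(- \frac{1}{10}\right) \left(- \frac{1}{204}\right) = \left(- \frac{7}{5}\right) \left(- \frac{1}{204}\right) = \frac{7}{1020} \approx 0.0068627$)
$h{\left(C \right)} = 2 C \left(C + \sqrt{-32 + C}\right)$
$\frac{1}{h{\left(p \right)}} = \frac{1}{2 \cdot \frac{7}{1020} \left(\frac{7}{1020} + \sqrt{-32 + \frac{7}{1020}}\right)} = \frac{1}{2 \cdot \frac{7}{1020} \left(\frac{7}{1020} + \sqrt{- \frac{32633}{1020}}\right)} = \frac{1}{2 \cdot \frac{7}{1020} \left(\frac{7}{1020} + \frac{i \sqrt{8321415}}{510}\right)} = \frac{1}{\frac{49}{520200} + \frac{7 i \sqrt{8321415}}{260100}}$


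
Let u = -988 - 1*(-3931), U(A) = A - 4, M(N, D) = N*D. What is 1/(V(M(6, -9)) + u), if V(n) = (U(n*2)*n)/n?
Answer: 1/2831 ≈ 0.00035323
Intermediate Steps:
M(N, D) = D*N
U(A) = -4 + A
V(n) = -4 + 2*n (V(n) = ((-4 + n*2)*n)/n = ((-4 + 2*n)*n)/n = (n*(-4 + 2*n))/n = -4 + 2*n)
u = 2943 (u = -988 + 3931 = 2943)
1/(V(M(6, -9)) + u) = 1/((-4 + 2*(-9*6)) + 2943) = 1/((-4 + 2*(-54)) + 2943) = 1/((-4 - 108) + 2943) = 1/(-112 + 2943) = 1/2831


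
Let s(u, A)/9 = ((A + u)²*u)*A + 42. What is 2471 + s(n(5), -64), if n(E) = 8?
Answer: -14447839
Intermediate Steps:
s(u, A) = 378 + 9*A*u*(A + u)² (s(u, A) = 9*(((A + u)²*u)*A + 42) = 9*((u*(A + u)²)*A + 42) = 9*(A*u*(A + u)² + 42) = 9*(42 + A*u*(A + u)²) = 378 + 9*A*u*(A + u)²)
2471 + s(n(5), -64) = 2471 + (378 + 9*(-64)*8*(-64 + 8)²) = 2471 + (378 + 9*(-64)*8*(-56)²) = 2471 + (378 + 9*(-64)*8*3136) = 2471 + (378 - 14450688) = 2471 - 14450310 = -14447839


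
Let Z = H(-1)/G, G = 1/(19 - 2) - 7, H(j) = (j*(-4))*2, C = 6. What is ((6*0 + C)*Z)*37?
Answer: -15096/59 ≈ -255.86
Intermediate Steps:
H(j) = -8*j (H(j) = -4*j*2 = -8*j)
G = -118/17 (G = 1/17 - 7 = -118/17 ≈ -6.9412)
Z = -68/59 (Z = (-8*(-1))/(-118/17) = 8*(-17/118) = -68/59 ≈ -1.1525)
((6*0 + C)*Z)*37 = ((6*0 + 6)*(-68/59))*37 = ((0 + 6)*(-68/59))*37 = (6*(-68/59))*37 = -408/59*37 = -15096/59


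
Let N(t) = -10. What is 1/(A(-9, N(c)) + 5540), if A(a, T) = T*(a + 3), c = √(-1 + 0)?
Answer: 1/5600 ≈ 0.00017857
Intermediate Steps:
c = I (c = √(-1) = I ≈ 1.0*I)
A(a, T) = T*(3 + a)
1/(A(-9, N(c)) + 5540) = 1/(-10*(3 - 9) + 5540) = 1/(-10*(-6) + 5540) = 1/(60 + 5540) = 1/5600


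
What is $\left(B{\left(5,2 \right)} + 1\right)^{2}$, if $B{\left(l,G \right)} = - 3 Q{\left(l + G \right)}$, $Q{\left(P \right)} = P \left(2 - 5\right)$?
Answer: $4096$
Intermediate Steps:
$Q{\left(P \right)} = - 3 P$ ($Q{\left(P \right)} = P \left(-3\right) = - 3 P$)
$B{\left(l,G \right)} = 9 G + 9 l$ ($B{\left(l,G \right)} = - 3 \left(- 3 \left(l + G\right)\right) = - 3 \left(- 3 \left(G + l\right)\right) = - 3 \left(- 3 G - 3 l\right) = 9 G + 9 l$)
$\left(B{\left(5,2 \right)} + 1\right)^{2} = \left(\left(9 \cdot 2 + 9 \cdot 5\right) + 1\right)^{2} = \left(\left(18 + 45\right) + 1\right)^{2} = \left(63 + 1\right)^{2} = 64^{2} = 4096$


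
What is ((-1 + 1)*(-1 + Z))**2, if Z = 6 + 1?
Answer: 0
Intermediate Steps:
Z = 7
((-1 + 1)*(-1 + Z))**2 = ((-1 + 1)*(-1 + 7))**2 = (0*6)**2 = 0**2 = 0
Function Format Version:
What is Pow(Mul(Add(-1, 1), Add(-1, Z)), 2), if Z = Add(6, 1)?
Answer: 0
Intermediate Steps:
Z = 7
Pow(Mul(Add(-1, 1), Add(-1, Z)), 2) = Pow(Mul(Add(-1, 1), Add(-1, 7)), 2) = Pow(Mul(0, 6), 2) = Pow(0, 2) = 0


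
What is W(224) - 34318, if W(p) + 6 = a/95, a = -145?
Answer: -652185/19 ≈ -34326.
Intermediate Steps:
W(p) = -143/19 (W(p) = -6 - 145/95 = -6 - 145*1/95 = -6 - 29/19 = -143/19)
W(224) - 34318 = -143/19 - 34318 = -652185/19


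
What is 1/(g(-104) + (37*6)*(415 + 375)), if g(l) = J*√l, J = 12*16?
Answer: 14615/2563498188 - 8*I*√26/640874547 ≈ 5.7012e-6 - 6.3651e-8*I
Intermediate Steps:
J = 192
g(l) = 192*√l
1/(g(-104) + (37*6)*(415 + 375)) = 1/(192*√(-104) + (37*6)*(415 + 375)) = 1/(192*(2*I*√26) + 222*790) = 1/(384*I*√26 + 175380) = 1/(175380 + 384*I*√26)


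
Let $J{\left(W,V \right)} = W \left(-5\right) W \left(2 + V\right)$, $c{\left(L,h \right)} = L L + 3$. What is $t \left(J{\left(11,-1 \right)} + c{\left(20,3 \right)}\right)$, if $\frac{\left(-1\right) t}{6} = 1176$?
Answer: $1425312$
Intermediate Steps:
$t = -7056$ ($t = \left(-6\right) 1176 = -7056$)
$c{\left(L,h \right)} = 3 + L^{2}$ ($c{\left(L,h \right)} = L^{2} + 3 = 3 + L^{2}$)
$J{\left(W,V \right)} = - 5 W^{2} \left(2 + V\right)$ ($J{\left(W,V \right)} = - 5 W W \left(2 + V\right) = - 5 W^{2} \left(2 + V\right)$)
$t \left(J{\left(11,-1 \right)} + c{\left(20,3 \right)}\right) = - 7056 \left(5 \cdot 11^{2} \left(-2 - -1\right) + \left(3 + 20^{2}\right)\right) = - 7056 \left(5 \cdot 121 \left(-2 + 1\right) + \left(3 + 400\right)\right) = - 7056 \left(5 \cdot 121 \left(-1\right) + 403\right) = - 7056 \left(-605 + 403\right) = \left(-7056\right) \left(-202\right) = 1425312$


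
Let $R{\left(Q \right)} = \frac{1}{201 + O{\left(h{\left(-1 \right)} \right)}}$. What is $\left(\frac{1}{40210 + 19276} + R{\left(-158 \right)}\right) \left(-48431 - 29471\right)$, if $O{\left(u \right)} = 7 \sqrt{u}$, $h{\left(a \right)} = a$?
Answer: $- \frac{233650222168}{601552175} + \frac{272657 i}{20225} \approx -388.41 + 13.481 i$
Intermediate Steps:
$R{\left(Q \right)} = \frac{201 - 7 i}{40450}$ ($R{\left(Q \right)} = \frac{1}{201 + 7 \sqrt{-1}} = \frac{1}{201 + 7 i} = \frac{201 - 7 i}{40450}$)
$\left(\frac{1}{40210 + 19276} + R{\left(-158 \right)}\right) \left(-48431 - 29471\right) = \left(\frac{1}{40210 + 19276} + \left(\frac{201}{40450} - \frac{7 i}{40450}\right)\right) \left(-48431 - 29471\right) = \left(\frac{1}{59486} + \left(\frac{201}{40450} - \frac{7 i}{40450}\right)\right) \left(-77902\right) = \left(\frac{2999284}{601552175} - \frac{7 i}{40450}\right) \left(-77902\right) = - \frac{233650222168}{601552175} + \frac{272657 i}{20225}$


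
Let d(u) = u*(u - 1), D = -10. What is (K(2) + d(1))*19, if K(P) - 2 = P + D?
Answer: -114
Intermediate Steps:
K(P) = -8 + P (K(P) = 2 + (P - 10) = 2 + (-10 + P) = -8 + P)
d(u) = u*(-1 + u)
(K(2) + d(1))*19 = ((-8 + 2) + 1*(-1 + 1))*19 = (-6 + 1*0)*19 = (-6 + 0)*19 = -6*19 = -114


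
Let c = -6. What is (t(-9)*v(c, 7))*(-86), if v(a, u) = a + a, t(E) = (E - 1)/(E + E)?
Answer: 1720/3 ≈ 573.33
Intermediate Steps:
t(E) = (-1 + E)/(2*E) (t(E) = (-1 + E)/((2*E)) = (-1 + E)*(1/(2*E)) = (-1 + E)/(2*E))
v(a, u) = 2*a
(t(-9)*v(c, 7))*(-86) = (((½)*(-1 - 9)/(-9))*(2*(-6)))*(-86) = (((½)*(-⅑)*(-10))*(-12))*(-86) = ((5/9)*(-12))*(-86) = -20/3*(-86) = 1720/3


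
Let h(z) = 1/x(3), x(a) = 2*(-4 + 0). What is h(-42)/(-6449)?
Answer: 1/51592 ≈ 1.9383e-5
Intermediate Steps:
x(a) = -8 (x(a) = 2*(-4) = -8)
h(z) = -⅛ (h(z) = 1/(-8) = -⅛)
h(-42)/(-6449) = -⅛/(-6449) = -⅛*(-1/6449) = 1/51592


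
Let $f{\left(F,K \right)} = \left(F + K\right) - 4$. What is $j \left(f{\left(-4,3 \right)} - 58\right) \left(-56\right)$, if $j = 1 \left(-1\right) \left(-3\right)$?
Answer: $10584$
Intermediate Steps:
$f{\left(F,K \right)} = -4 + F + K$
$j = 3$ ($j = \left(-1\right) \left(-3\right) = 3$)
$j \left(f{\left(-4,3 \right)} - 58\right) \left(-56\right) = 3 \left(\left(-4 - 4 + 3\right) - 58\right) \left(-56\right) = 3 \left(-5 - 58\right) \left(-56\right) = 3 \left(-63\right) \left(-56\right) = \left(-189\right) \left(-56\right) = 10584$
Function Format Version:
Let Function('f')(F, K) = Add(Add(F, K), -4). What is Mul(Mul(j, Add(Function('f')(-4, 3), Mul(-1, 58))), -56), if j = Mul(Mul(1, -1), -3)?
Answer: 10584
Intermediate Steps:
Function('f')(F, K) = Add(-4, F, K)
j = 3 (j = Mul(-1, -3) = 3)
Mul(Mul(j, Add(Function('f')(-4, 3), Mul(-1, 58))), -56) = Mul(Mul(3, Add(Add(-4, -4, 3), Mul(-1, 58))), -56) = Mul(Mul(3, Add(-5, -58)), -56) = Mul(Mul(3, -63), -56) = Mul(-189, -56) = 10584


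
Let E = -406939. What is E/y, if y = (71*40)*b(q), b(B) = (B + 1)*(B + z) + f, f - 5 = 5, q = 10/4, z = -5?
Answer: -406939/3550 ≈ -114.63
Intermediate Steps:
q = 5/2 (q = 10*(¼) = 5/2 ≈ 2.5000)
f = 10 (f = 5 + 5 = 10)
b(B) = 10 + (1 + B)*(-5 + B) (b(B) = (B + 1)*(B - 5) + 10 = (1 + B)*(-5 + B) + 10 = 10 + (1 + B)*(-5 + B))
y = 3550 (y = (71*40)*(5 + (5/2)² - 4*5/2) = 2840*(5 + 25/4 - 10) = 2840*(5/4) = 3550)
E/y = -406939/3550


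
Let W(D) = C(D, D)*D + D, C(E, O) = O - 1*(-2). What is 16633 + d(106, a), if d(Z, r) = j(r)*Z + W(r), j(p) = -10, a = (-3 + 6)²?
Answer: 15681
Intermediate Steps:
a = 9 (a = 3² = 9)
C(E, O) = 2 + O (C(E, O) = O + 2 = 2 + O)
W(D) = D + D*(2 + D) (W(D) = (2 + D)*D + D = D*(2 + D) + D = D + D*(2 + D))
d(Z, r) = -10*Z + r*(3 + r)
16633 + d(106, a) = 16633 + (-10*106 + 9*(3 + 9)) = 16633 + (-1060 + 9*12) = 16633 + (-1060 + 108) = 16633 - 952 = 15681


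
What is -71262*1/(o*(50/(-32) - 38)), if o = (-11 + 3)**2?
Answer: 11877/422 ≈ 28.145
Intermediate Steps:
o = 64 (o = (-8)**2 = 64)
-71262*1/(o*(50/(-32) - 38)) = -71262*1/(64*(50/(-32) - 38)) = -71262*1/(64*(50*(-1/32) - 38)) = -71262*1/(64*(-25/16 - 38)) = -71262/(64*(-633/16)) = -71262/(-2532) = -71262*(-1/2532) = 11877/422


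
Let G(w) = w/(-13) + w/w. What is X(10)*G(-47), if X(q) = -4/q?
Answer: -24/13 ≈ -1.8462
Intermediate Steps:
G(w) = 1 - w/13 (G(w) = w*(-1/13) + 1 = -w/13 + 1 = 1 - w/13)
X(10)*G(-47) = (-4/10)*(1 - 1/13*(-47)) = (-4*1/10)*(1 + 47/13) = -2/5*60/13 = -24/13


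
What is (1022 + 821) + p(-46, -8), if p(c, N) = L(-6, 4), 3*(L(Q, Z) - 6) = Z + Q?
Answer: 5545/3 ≈ 1848.3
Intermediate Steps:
L(Q, Z) = 6 + Q/3 + Z/3 (L(Q, Z) = 6 + (Z + Q)/3 = 6 + (Q + Z)/3 = 6 + (Q/3 + Z/3) = 6 + Q/3 + Z/3)
p(c, N) = 16/3 (p(c, N) = 6 + (1/3)*(-6) + (1/3)*4 = 6 - 2 + 4/3 = 16/3)
(1022 + 821) + p(-46, -8) = (1022 + 821) + 16/3 = 1843 + 16/3 = 5545/3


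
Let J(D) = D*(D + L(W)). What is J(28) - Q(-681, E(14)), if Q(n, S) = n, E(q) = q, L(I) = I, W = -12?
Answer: 1129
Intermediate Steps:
J(D) = D*(-12 + D) (J(D) = D*(D - 12) = D*(-12 + D))
J(28) - Q(-681, E(14)) = 28*(-12 + 28) - 1*(-681) = 28*16 + 681 = 448 + 681 = 1129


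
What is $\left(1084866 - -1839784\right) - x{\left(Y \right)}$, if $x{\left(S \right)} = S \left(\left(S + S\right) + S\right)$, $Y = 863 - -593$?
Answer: $-3435158$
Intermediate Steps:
$Y = 1456$ ($Y = 863 + 593 = 1456$)
$x{\left(S \right)} = 3 S^{2}$ ($x{\left(S \right)} = S \left(2 S + S\right) = S 3 S = 3 S^{2}$)
$\left(1084866 - -1839784\right) - x{\left(Y \right)} = \left(1084866 - -1839784\right) - 3 \cdot 1456^{2} = \left(1084866 + 1839784\right) - 3 \cdot 2119936 = 2924650 - 6359808 = -3435158$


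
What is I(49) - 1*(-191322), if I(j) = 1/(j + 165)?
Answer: 40942909/214 ≈ 1.9132e+5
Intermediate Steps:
I(j) = 1/(165 + j)
I(49) - 1*(-191322) = 1/(165 + 49) - 1*(-191322) = 1/214 + 191322 = 40942909/214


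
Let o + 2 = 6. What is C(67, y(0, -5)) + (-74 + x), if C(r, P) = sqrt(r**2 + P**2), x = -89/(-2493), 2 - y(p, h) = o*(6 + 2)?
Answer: -184393/2493 + sqrt(5389) ≈ -0.55449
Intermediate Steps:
o = 4 (o = -2 + 6 = 4)
y(p, h) = -30 (y(p, h) = 2 - 4*(6 + 2) = 2 - 4*8 = 2 - 1*32 = 2 - 32 = -30)
x = 89/2493 (x = -89*(-1/2493) = 89/2493 ≈ 0.035700)
C(r, P) = sqrt(P**2 + r**2)
C(67, y(0, -5)) + (-74 + x) = sqrt((-30)**2 + 67**2) + (-74 + 89/2493) = sqrt(900 + 4489) - 184393/2493 = sqrt(5389) - 184393/2493 = -184393/2493 + sqrt(5389)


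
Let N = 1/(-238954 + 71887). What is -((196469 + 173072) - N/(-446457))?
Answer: -27563409700716878/74588231619 ≈ -3.6954e+5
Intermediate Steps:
N = -1/167067 (N = 1/(-167067) = -1/167067 ≈ -5.9856e-6)
-((196469 + 173072) - N/(-446457)) = -((196469 + 173072) - (-1)/(167067*(-446457))) = -(369541 - (-1)*(-1)/(167067*446457)) = -(369541 - 1*1/74588231619) = -(369541 - 1/74588231619) = -1*27563409700716878/74588231619 = -27563409700716878/74588231619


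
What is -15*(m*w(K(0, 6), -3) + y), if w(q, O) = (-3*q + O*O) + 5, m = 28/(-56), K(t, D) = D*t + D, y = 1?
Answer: -45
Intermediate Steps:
K(t, D) = D + D*t
m = -½ (m = 28*(-1/56) = -½ ≈ -0.50000)
w(q, O) = 5 + O² - 3*q (w(q, O) = (-3*q + O²) + 5 = (O² - 3*q) + 5 = 5 + O² - 3*q)
-15*(m*w(K(0, 6), -3) + y) = -15*(-(5 + (-3)² - 18*(1 + 0))/2 + 1) = -15*(-(5 + 9 - 18)/2 + 1) = -15*(-½*(-4) + 1) = -15*(2 + 1) = -15*3 = -45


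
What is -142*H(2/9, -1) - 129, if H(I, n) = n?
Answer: 13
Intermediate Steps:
-142*H(2/9, -1) - 129 = -142*(-1) - 129 = 142 - 129 = 13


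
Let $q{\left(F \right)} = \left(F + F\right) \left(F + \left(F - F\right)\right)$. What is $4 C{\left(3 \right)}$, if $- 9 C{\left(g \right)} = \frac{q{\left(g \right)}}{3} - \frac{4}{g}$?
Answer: $- \frac{56}{27} \approx -2.0741$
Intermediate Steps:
$q{\left(F \right)} = 2 F^{2}$ ($q{\left(F \right)} = 2 F \left(F + 0\right) = 2 F F = 2 F^{2}$)
$C{\left(g \right)} = - \frac{2 g^{2}}{27} + \frac{4}{9 g}$ ($C{\left(g \right)} = - \frac{\frac{2 g^{2}}{3} - \frac{4}{g}}{9} = - \frac{- \frac{4}{g} + \frac{2 g^{2}}{3}}{9} = - \frac{2 g^{2}}{27} + \frac{4}{9 g}$)
$4 C{\left(3 \right)} = 4 \frac{2 \left(6 - 3^{3}\right)}{27 \cdot 3} = 4 \cdot \frac{2}{27} \cdot \frac{1}{3} \left(6 - 27\right) = 4 \cdot \frac{2}{27} \cdot \frac{1}{3} \left(-21\right) = 4 \left(- \frac{14}{27}\right) = - \frac{56}{27}$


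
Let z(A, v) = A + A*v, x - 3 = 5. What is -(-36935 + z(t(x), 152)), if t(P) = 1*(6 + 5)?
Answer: 35252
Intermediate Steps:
x = 8 (x = 3 + 5 = 8)
t(P) = 11 (t(P) = 1*11 = 11)
-(-36935 + z(t(x), 152)) = -(-36935 + 11*(1 + 152)) = -(-36935 + 11*153) = -(-36935 + 1683) = -1*(-35252) = 35252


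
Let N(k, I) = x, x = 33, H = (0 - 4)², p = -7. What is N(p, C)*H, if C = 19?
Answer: 528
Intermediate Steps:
H = 16 (H = (-4)² = 16)
N(k, I) = 33
N(p, C)*H = 33*16 = 528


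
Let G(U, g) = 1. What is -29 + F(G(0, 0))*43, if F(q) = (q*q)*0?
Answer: -29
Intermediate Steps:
F(q) = 0 (F(q) = q**2*0 = 0)
-29 + F(G(0, 0))*43 = -29 + 0*43 = -29 + 0 = -29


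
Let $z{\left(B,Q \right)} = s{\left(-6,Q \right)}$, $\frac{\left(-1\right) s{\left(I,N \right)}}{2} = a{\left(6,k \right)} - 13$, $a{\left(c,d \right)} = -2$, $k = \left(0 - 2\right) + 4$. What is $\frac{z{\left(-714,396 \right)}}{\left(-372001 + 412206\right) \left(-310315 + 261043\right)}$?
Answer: $- \frac{1}{66032692} \approx -1.5144 \cdot 10^{-8}$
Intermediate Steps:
$k = 2$ ($k = -2 + 4 = 2$)
$s{\left(I,N \right)} = 30$ ($s{\left(I,N \right)} = - 2 \left(-2 - 13\right) = \left(-2\right) \left(-15\right) = 30$)
$z{\left(B,Q \right)} = 30$
$\frac{z{\left(-714,396 \right)}}{\left(-372001 + 412206\right) \left(-310315 + 261043\right)} = \frac{30}{\left(-372001 + 412206\right) \left(-310315 + 261043\right)} = \frac{30}{40205 \left(-49272\right)} = \frac{30}{-1980980760} = 30 \left(- \frac{1}{1980980760}\right) = - \frac{1}{66032692}$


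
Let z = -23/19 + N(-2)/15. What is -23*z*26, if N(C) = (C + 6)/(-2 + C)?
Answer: 217672/285 ≈ 763.76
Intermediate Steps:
N(C) = (6 + C)/(-2 + C)
z = -364/285 (z = -23/19 + ((6 - 2)/(-2 - 2))/15 = -23*1/19 + (4/(-4))*(1/15) = -23/19 - ¼*4*(1/15) = -23/19 - 1*1/15 = -23/19 - 1/15 = -364/285 ≈ -1.2772)
-23*z*26 = -23*(-364/285)*26 = (8372/285)*26 = 217672/285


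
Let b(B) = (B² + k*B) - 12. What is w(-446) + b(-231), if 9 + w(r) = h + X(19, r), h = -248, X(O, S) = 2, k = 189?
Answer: 9435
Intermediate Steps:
b(B) = -12 + B² + 189*B (b(B) = (B² + 189*B) - 12 = -12 + B² + 189*B)
w(r) = -255 (w(r) = -9 + (-248 + 2) = -9 - 246 = -255)
w(-446) + b(-231) = -255 + (-12 + (-231)² + 189*(-231)) = -255 + (-12 + 53361 - 43659) = -255 + 9690 = 9435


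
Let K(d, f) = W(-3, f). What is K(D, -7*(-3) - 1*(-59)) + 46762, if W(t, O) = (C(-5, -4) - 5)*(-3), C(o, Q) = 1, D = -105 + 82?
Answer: 46774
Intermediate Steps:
D = -23
W(t, O) = 12 (W(t, O) = (1 - 5)*(-3) = -4*(-3) = 12)
K(d, f) = 12
K(D, -7*(-3) - 1*(-59)) + 46762 = 12 + 46762 = 46774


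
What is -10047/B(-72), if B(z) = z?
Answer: 3349/24 ≈ 139.54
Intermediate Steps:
-10047/B(-72) = -10047/(-72) = -10047*(-1/72) = 3349/24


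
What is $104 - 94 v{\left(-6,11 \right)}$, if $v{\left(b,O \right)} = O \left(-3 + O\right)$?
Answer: $-8168$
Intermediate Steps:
$104 - 94 v{\left(-6,11 \right)} = 104 - 94 \cdot 11 \left(-3 + 11\right) = 104 - 94 \cdot 11 \cdot 8 = 104 - 8272 = -8168$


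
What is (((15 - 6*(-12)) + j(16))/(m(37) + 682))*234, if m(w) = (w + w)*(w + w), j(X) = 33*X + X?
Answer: 73827/3079 ≈ 23.978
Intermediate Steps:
j(X) = 34*X
m(w) = 4*w² (m(w) = (2*w)*(2*w) = 4*w²)
(((15 - 6*(-12)) + j(16))/(m(37) + 682))*234 = (((15 - 6*(-12)) + 34*16)/(4*37² + 682))*234 = (((15 + 72) + 544)/(4*1369 + 682))*234 = ((87 + 544)/(5476 + 682))*234 = (631/6158)*234 = 73827/3079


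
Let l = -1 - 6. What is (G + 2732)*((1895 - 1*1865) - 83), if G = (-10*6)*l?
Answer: -167056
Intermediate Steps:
l = -7
G = 420 (G = -10*6*(-7) = -60*(-7) = 420)
(G + 2732)*((1895 - 1*1865) - 83) = (420 + 2732)*((1895 - 1*1865) - 83) = 3152*((1895 - 1865) - 83) = 3152*(30 - 83) = 3152*(-53) = -167056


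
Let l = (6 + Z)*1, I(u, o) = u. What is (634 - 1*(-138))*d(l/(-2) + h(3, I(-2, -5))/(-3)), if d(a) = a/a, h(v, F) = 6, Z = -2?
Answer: 772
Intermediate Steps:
l = 4 (l = (6 - 2)*1 = 4*1 = 4)
d(a) = 1
(634 - 1*(-138))*d(l/(-2) + h(3, I(-2, -5))/(-3)) = (634 - 1*(-138))*1 = (634 + 138)*1 = 772*1 = 772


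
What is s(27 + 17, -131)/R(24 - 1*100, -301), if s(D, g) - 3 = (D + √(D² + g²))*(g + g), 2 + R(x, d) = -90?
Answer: 11525/92 + 1703*√113/46 ≈ 518.82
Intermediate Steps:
R(x, d) = -92 (R(x, d) = -2 - 90 = -92)
s(D, g) = 3 + 2*g*(D + √(D² + g²)) (s(D, g) = 3 + (D + √(D² + g²))*(g + g) = 3 + (D + √(D² + g²))*(2*g) = 3 + 2*g*(D + √(D² + g²)))
s(27 + 17, -131)/R(24 - 1*100, -301) = (3 + 2*(27 + 17)*(-131) + 2*(-131)*√((27 + 17)² + (-131)²))/(-92) = (3 + 2*44*(-131) + 2*(-131)*√(44² + 17161))*(-1/92) = (3 - 11528 + 2*(-131)*√(1936 + 17161))*(-1/92) = (3 - 11528 + 2*(-131)*√19097)*(-1/92) = (3 - 11528 + 2*(-131)*(13*√113))*(-1/92) = (3 - 11528 - 3406*√113)*(-1/92) = (-11525 - 3406*√113)*(-1/92) = 11525/92 + 1703*√113/46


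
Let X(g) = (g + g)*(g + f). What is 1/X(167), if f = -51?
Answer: 1/38744 ≈ 2.5810e-5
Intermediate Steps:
X(g) = 2*g*(-51 + g) (X(g) = (g + g)*(g - 51) = (2*g)*(-51 + g) = 2*g*(-51 + g))
1/X(167) = 1/(2*167*(-51 + 167)) = 1/(2*167*116) = 1/38744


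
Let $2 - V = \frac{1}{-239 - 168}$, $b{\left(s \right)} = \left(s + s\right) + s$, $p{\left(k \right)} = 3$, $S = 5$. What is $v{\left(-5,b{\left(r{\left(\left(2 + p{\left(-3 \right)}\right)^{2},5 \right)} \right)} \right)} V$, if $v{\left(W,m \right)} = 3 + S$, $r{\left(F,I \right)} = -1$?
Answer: $\frac{6520}{407} \approx 16.02$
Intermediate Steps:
$b{\left(s \right)} = 3 s$ ($b{\left(s \right)} = 2 s + s = 3 s$)
$v{\left(W,m \right)} = 8$ ($v{\left(W,m \right)} = 3 + 5 = 8$)
$V = \frac{815}{407}$ ($V = 2 - \frac{1}{-239 - 168} = 2 - \frac{1}{-407} = 2 - - \frac{1}{407} = 2 + \frac{1}{407} = \frac{815}{407} \approx 2.0025$)
$v{\left(-5,b{\left(r{\left(\left(2 + p{\left(-3 \right)}\right)^{2},5 \right)} \right)} \right)} V = 8 \cdot \frac{815}{407} = \frac{6520}{407}$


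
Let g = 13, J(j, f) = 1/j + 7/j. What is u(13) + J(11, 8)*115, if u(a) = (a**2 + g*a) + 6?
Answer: 4704/11 ≈ 427.64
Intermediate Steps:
J(j, f) = 8/j (J(j, f) = 1/j + 7/j = 8/j)
u(a) = 6 + a**2 + 13*a (u(a) = (a**2 + 13*a) + 6 = 6 + a**2 + 13*a)
u(13) + J(11, 8)*115 = (6 + 13**2 + 13*13) + (8/11)*115 = (6 + 169 + 169) + (8*(1/11))*115 = 344 + (8/11)*115 = 344 + 920/11 = 4704/11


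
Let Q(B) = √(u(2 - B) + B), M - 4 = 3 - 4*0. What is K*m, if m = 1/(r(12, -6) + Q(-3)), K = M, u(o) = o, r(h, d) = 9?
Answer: 63/79 - 7*√2/79 ≈ 0.67216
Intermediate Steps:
M = 7 (M = 4 + (3 - 4*0) = 4 + (3 + 0) = 4 + 3 = 7)
K = 7
Q(B) = √2 (Q(B) = √((2 - B) + B) = √2)
m = 1/(9 + √2) ≈ 0.096023
K*m = 7*(9/79 - √2/79) = 63/79 - 7*√2/79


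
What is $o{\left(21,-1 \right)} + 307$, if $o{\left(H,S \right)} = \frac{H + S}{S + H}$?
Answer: $308$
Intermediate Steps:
$o{\left(H,S \right)} = 1$ ($o{\left(H,S \right)} = \frac{H + S}{H + S} = 1$)
$o{\left(21,-1 \right)} + 307 = 1 + 307 = 308$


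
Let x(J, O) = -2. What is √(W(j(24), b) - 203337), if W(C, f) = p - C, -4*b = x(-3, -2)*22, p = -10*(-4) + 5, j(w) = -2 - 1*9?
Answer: I*√203281 ≈ 450.87*I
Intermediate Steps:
j(w) = -11 (j(w) = -2 - 9 = -11)
p = 45 (p = 40 + 5 = 45)
b = 11 (b = -(-1)*22/2 = -¼*(-44) = 11)
W(C, f) = 45 - C
√(W(j(24), b) - 203337) = √((45 - 1*(-11)) - 203337) = √((45 + 11) - 203337) = √(56 - 203337) = √(-203281) = I*√203281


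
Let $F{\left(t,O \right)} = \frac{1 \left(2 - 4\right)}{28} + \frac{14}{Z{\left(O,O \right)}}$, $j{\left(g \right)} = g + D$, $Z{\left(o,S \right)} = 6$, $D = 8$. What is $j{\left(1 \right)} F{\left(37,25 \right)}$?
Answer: $\frac{285}{14} \approx 20.357$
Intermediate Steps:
$j{\left(g \right)} = 8 + g$ ($j{\left(g \right)} = g + 8 = 8 + g$)
$F{\left(t,O \right)} = \frac{95}{42}$ ($F{\left(t,O \right)} = \frac{1 \left(2 - 4\right)}{28} + \frac{14}{6} = 1 \left(-2\right) \frac{1}{28} + 14 \cdot \frac{1}{6} = \left(-2\right) \frac{1}{28} + \frac{7}{3} = - \frac{1}{14} + \frac{7}{3} = \frac{95}{42}$)
$j{\left(1 \right)} F{\left(37,25 \right)} = \left(8 + 1\right) \frac{95}{42} = 9 \cdot \frac{95}{42} = \frac{285}{14}$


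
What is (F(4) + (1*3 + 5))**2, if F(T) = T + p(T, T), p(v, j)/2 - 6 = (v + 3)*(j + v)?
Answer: 18496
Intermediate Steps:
p(v, j) = 12 + 2*(3 + v)*(j + v) (p(v, j) = 12 + 2*((v + 3)*(j + v)) = 12 + 2*((3 + v)*(j + v)) = 12 + 2*(3 + v)*(j + v))
F(T) = 12 + 4*T**2 + 13*T (F(T) = T + (12 + 2*T**2 + 6*T + 6*T + 2*T*T) = T + (12 + 2*T**2 + 6*T + 6*T + 2*T**2) = T + (12 + 4*T**2 + 12*T) = 12 + 4*T**2 + 13*T)
(F(4) + (1*3 + 5))**2 = ((12 + 4*4**2 + 13*4) + (1*3 + 5))**2 = ((12 + 4*16 + 52) + (3 + 5))**2 = ((12 + 64 + 52) + 8)**2 = (128 + 8)**2 = 136**2 = 18496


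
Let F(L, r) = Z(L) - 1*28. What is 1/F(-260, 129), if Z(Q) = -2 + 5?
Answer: -1/25 ≈ -0.040000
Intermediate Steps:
Z(Q) = 3
F(L, r) = -25 (F(L, r) = 3 - 1*28 = 3 - 28 = -25)
1/F(-260, 129) = 1/(-25) = -1/25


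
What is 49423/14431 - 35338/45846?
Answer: 877942090/330801813 ≈ 2.6540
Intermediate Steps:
49423/14431 - 35338/45846 = 49423*(1/14431) - 35338*1/45846 = 49423/14431 - 17669/22923 = 877942090/330801813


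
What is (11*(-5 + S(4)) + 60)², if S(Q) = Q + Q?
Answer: 8649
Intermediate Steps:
S(Q) = 2*Q
(11*(-5 + S(4)) + 60)² = (11*(-5 + 2*4) + 60)² = (11*(-5 + 8) + 60)² = (11*3 + 60)² = (33 + 60)² = 93² = 8649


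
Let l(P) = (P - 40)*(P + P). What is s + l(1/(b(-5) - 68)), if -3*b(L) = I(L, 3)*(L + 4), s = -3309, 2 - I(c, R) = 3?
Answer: -139011507/42025 ≈ -3307.8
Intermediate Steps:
I(c, R) = -1 (I(c, R) = 2 - 1*3 = 2 - 3 = -1)
b(L) = 4/3 + L/3 (b(L) = -(-1)*(L + 4)/3 = -(-1)*(4 + L)/3 = -(-4 - L)/3 = 4/3 + L/3)
l(P) = 2*P*(-40 + P) (l(P) = (-40 + P)*(2*P) = 2*P*(-40 + P))
s + l(1/(b(-5) - 68)) = -3309 + 2*(-40 + 1/((4/3 + (⅓)*(-5)) - 68))/((4/3 + (⅓)*(-5)) - 68) = -3309 + 2*(-40 + 1/((4/3 - 5/3) - 68))/((4/3 - 5/3) - 68) = -3309 + 2*(-40 + 1/(-⅓ - 68))/(-⅓ - 68) = -3309 + 2*(-40 + 1/(-205/3))/(-205/3) = -3309 + 2*(-3/205)*(-40 - 3/205) = -3309 + 2*(-3/205)*(-8203/205) = -3309 + 49218/42025 = -139011507/42025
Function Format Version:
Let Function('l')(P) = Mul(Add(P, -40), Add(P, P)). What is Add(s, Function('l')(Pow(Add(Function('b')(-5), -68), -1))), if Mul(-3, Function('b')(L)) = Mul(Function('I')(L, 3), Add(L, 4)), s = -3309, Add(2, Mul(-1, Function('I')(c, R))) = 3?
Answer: Rational(-139011507, 42025) ≈ -3307.8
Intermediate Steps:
Function('I')(c, R) = -1 (Function('I')(c, R) = Add(2, Mul(-1, 3)) = Add(2, -3) = -1)
Function('b')(L) = Add(Rational(4, 3), Mul(Rational(1, 3), L)) (Function('b')(L) = Mul(Rational(-1, 3), Mul(-1, Add(L, 4))) = Mul(Rational(-1, 3), Mul(-1, Add(4, L))) = Mul(Rational(-1, 3), Add(-4, Mul(-1, L))) = Add(Rational(4, 3), Mul(Rational(1, 3), L)))
Function('l')(P) = Mul(2, P, Add(-40, P)) (Function('l')(P) = Mul(Add(-40, P), Mul(2, P)) = Mul(2, P, Add(-40, P)))
Add(s, Function('l')(Pow(Add(Function('b')(-5), -68), -1))) = Add(-3309, Mul(2, Pow(Add(Add(Rational(4, 3), Mul(Rational(1, 3), -5)), -68), -1), Add(-40, Pow(Add(Add(Rational(4, 3), Mul(Rational(1, 3), -5)), -68), -1)))) = Add(-3309, Mul(2, Pow(Add(Add(Rational(4, 3), Rational(-5, 3)), -68), -1), Add(-40, Pow(Add(Add(Rational(4, 3), Rational(-5, 3)), -68), -1)))) = Add(-3309, Mul(2, Pow(Add(Rational(-1, 3), -68), -1), Add(-40, Pow(Add(Rational(-1, 3), -68), -1)))) = Add(-3309, Mul(2, Pow(Rational(-205, 3), -1), Add(-40, Pow(Rational(-205, 3), -1)))) = Add(-3309, Mul(2, Rational(-3, 205), Add(-40, Rational(-3, 205)))) = Add(-3309, Mul(2, Rational(-3, 205), Rational(-8203, 205))) = Add(-3309, Rational(49218, 42025)) = Rational(-139011507, 42025)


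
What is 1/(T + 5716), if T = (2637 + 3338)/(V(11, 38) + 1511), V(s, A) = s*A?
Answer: 1929/11032139 ≈ 0.00017485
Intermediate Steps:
V(s, A) = A*s
T = 5975/1929 (T = (2637 + 3338)/(38*11 + 1511) = 5975/(418 + 1511) = 5975/1929 ≈ 3.0975)
1/(T + 5716) = 1/(5975/1929 + 5716) = 1/(11032139/1929) = 1929/11032139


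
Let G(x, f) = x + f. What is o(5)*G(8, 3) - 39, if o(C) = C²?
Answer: 236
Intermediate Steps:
G(x, f) = f + x
o(5)*G(8, 3) - 39 = 5²*(3 + 8) - 39 = 25*11 - 39 = 275 - 39 = 236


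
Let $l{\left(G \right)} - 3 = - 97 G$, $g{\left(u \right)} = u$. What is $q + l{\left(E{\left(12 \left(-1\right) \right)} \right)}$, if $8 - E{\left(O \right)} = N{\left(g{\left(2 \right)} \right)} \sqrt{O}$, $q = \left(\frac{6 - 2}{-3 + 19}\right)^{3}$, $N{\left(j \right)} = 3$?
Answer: $- \frac{49471}{64} + 582 i \sqrt{3} \approx -772.98 + 1008.1 i$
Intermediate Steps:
$q = \frac{1}{64}$ ($q = \left(\frac{4}{16}\right)^{3} = \left(4 \cdot \frac{1}{16}\right)^{3} = \left(\frac{1}{4}\right)^{3} = \frac{1}{64} \approx 0.015625$)
$E{\left(O \right)} = 8 - 3 \sqrt{O}$
$l{\left(G \right)} = 3 - 97 G$
$q + l{\left(E{\left(12 \left(-1\right) \right)} \right)} = \frac{1}{64} + \left(3 - 97 \left(8 - 3 \sqrt{12 \left(-1\right)}\right)\right) = \frac{1}{64} + \left(3 - 97 \left(8 - 3 \sqrt{-12}\right)\right) = \frac{1}{64} + \left(3 - 97 \left(8 - 3 \cdot 2 i \sqrt{3}\right)\right) = \frac{1}{64} + \left(3 - 97 \left(8 - 6 i \sqrt{3}\right)\right) = \frac{1}{64} - \left(773 - 582 i \sqrt{3}\right) = - \frac{49471}{64} + 582 i \sqrt{3}$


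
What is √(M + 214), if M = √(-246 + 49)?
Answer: √(214 + I*√197) ≈ 14.637 + 0.47947*I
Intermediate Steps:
M = I*√197 (M = √(-197) = I*√197 ≈ 14.036*I)
√(M + 214) = √(I*√197 + 214) = √(214 + I*√197)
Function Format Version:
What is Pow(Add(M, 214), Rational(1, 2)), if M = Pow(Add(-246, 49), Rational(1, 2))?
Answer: Pow(Add(214, Mul(I, Pow(197, Rational(1, 2)))), Rational(1, 2)) ≈ Add(14.637, Mul(0.47947, I))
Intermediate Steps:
M = Mul(I, Pow(197, Rational(1, 2))) (M = Pow(-197, Rational(1, 2)) = Mul(I, Pow(197, Rational(1, 2))) ≈ Mul(14.036, I))
Pow(Add(M, 214), Rational(1, 2)) = Pow(Add(Mul(I, Pow(197, Rational(1, 2))), 214), Rational(1, 2)) = Pow(Add(214, Mul(I, Pow(197, Rational(1, 2)))), Rational(1, 2))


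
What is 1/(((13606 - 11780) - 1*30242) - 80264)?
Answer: -1/108680 ≈ -9.2013e-6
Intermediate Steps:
1/(((13606 - 11780) - 1*30242) - 80264) = 1/((1826 - 30242) - 80264) = 1/(-28416 - 80264) = 1/(-108680) = -1/108680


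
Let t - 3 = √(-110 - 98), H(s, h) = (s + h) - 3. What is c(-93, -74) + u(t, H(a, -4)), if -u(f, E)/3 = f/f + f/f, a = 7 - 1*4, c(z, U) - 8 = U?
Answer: -72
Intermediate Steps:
c(z, U) = 8 + U
a = 3 (a = 7 - 4 = 3)
H(s, h) = -3 + h + s (H(s, h) = (h + s) - 3 = -3 + h + s)
t = 3 + 4*I*√13 (t = 3 + √(-110 - 98) = 3 + √(-208) = 3 + 4*I*√13 ≈ 3.0 + 14.422*I)
u(f, E) = -6 (u(f, E) = -3*(f/f + f/f) = -3*(1 + 1) = -3*2 = -6)
c(-93, -74) + u(t, H(a, -4)) = (8 - 74) - 6 = -66 - 6 = -72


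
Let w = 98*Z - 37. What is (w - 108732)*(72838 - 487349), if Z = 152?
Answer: 38911391103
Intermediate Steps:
w = 14859 (w = 98*152 - 37 = 14896 - 37 = 14859)
(w - 108732)*(72838 - 487349) = (14859 - 108732)*(72838 - 487349) = -93873*(-414511) = 38911391103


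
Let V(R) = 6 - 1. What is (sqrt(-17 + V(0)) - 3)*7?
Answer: -21 + 14*I*sqrt(3) ≈ -21.0 + 24.249*I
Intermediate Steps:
V(R) = 5
(sqrt(-17 + V(0)) - 3)*7 = (sqrt(-17 + 5) - 3)*7 = (sqrt(-12) - 3)*7 = (2*I*sqrt(3) - 3)*7 = (-3 + 2*I*sqrt(3))*7 = -21 + 14*I*sqrt(3)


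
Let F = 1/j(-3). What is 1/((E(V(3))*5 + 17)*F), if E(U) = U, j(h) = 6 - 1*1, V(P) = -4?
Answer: -5/3 ≈ -1.6667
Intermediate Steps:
j(h) = 5 (j(h) = 6 - 1 = 5)
F = 1/5 ≈ 0.20000
1/((E(V(3))*5 + 17)*F) = 1/((-4*5 + 17)*(1/5)) = 1/((-20 + 17)*(1/5)) = 1/(-3*1/5) = 1/(-3/5) = -5/3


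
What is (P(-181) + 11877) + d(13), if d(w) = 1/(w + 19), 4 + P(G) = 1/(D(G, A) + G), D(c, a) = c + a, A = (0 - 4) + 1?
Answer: 138676973/11680 ≈ 11873.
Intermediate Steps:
A = -3 (A = -4 + 1 = -3)
D(c, a) = a + c
P(G) = -4 + 1/(-3 + 2*G) (P(G) = -4 + 1/((-3 + G) + G) = -4 + 1/(-3 + 2*G))
d(w) = 1/(19 + w)
(P(-181) + 11877) + d(13) = ((13 - 8*(-181))/(-3 + 2*(-181)) + 11877) + 1/(19 + 13) = ((13 + 1448)/(-3 - 362) + 11877) + 1/32 = (1461/(-365) + 11877) + 1/32 = (-1/365*1461 + 11877) + 1/32 = (-1461/365 + 11877) + 1/32 = 4333644/365 + 1/32 = 138676973/11680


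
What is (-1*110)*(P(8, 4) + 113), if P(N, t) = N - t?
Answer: -12870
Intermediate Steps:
(-1*110)*(P(8, 4) + 113) = (-1*110)*((8 - 1*4) + 113) = -110*((8 - 4) + 113) = -110*(4 + 113) = -110*117 = -12870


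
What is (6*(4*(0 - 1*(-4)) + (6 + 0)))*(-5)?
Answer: -660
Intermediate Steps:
(6*(4*(0 - 1*(-4)) + (6 + 0)))*(-5) = (6*(4*(0 + 4) + 6))*(-5) = (6*(4*4 + 6))*(-5) = (6*(16 + 6))*(-5) = (6*22)*(-5) = 132*(-5) = -660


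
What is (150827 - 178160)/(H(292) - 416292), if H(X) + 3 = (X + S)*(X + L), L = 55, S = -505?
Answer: 9111/163402 ≈ 0.055758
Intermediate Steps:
H(X) = -3 + (-505 + X)*(55 + X) (H(X) = -3 + (X - 505)*(X + 55) = -3 + (-505 + X)*(55 + X))
(150827 - 178160)/(H(292) - 416292) = (150827 - 178160)/((-27778 + 292² - 450*292) - 416292) = -27333/((-27778 + 85264 - 131400) - 416292) = -27333/(-73914 - 416292) = -27333/(-490206) = -27333*(-1/490206) = 9111/163402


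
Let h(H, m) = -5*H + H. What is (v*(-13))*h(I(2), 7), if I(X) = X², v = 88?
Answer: 18304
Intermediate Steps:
h(H, m) = -4*H
(v*(-13))*h(I(2), 7) = (88*(-13))*(-4*2²) = -(-4576)*4 = -1144*(-16) = 18304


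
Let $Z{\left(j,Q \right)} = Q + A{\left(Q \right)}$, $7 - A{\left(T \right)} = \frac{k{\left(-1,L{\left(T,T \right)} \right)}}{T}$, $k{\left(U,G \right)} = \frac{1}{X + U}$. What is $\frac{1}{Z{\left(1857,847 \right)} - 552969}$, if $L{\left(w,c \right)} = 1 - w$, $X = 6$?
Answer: $- \frac{4235}{2338207026} \approx -1.8112 \cdot 10^{-6}$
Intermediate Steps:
$k{\left(U,G \right)} = \frac{1}{6 + U}$
$A{\left(T \right)} = 7 - \frac{1}{5 T}$ ($A{\left(T \right)} = 7 - \frac{1}{\left(6 - 1\right) T} = 7 - \frac{1}{5 T}$)
$Z{\left(j,Q \right)} = 7 + Q - \frac{1}{5 Q}$ ($Z{\left(j,Q \right)} = Q + \left(7 - \frac{1}{5 Q}\right) = 7 + Q - \frac{1}{5 Q}$)
$\frac{1}{Z{\left(1857,847 \right)} - 552969} = \frac{1}{\left(7 + 847 - \frac{1}{5 \cdot 847}\right) - 552969} = \frac{1}{\left(7 + 847 - \frac{1}{4235}\right) - 552969} = \frac{1}{\frac{3616689}{4235} - 552969} = \frac{1}{- \frac{2338207026}{4235}} = - \frac{4235}{2338207026}$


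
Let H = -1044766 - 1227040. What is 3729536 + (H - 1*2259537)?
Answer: -801807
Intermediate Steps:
H = -2271806
3729536 + (H - 1*2259537) = 3729536 + (-2271806 - 1*2259537) = 3729536 + (-2271806 - 2259537) = 3729536 - 4531343 = -801807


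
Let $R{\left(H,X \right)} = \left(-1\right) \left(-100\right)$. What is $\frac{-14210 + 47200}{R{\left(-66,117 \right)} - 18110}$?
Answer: $- \frac{3299}{1801} \approx -1.8318$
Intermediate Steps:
$R{\left(H,X \right)} = 100$
$\frac{-14210 + 47200}{R{\left(-66,117 \right)} - 18110} = \frac{-14210 + 47200}{100 - 18110} = \frac{32990}{-18010} = 32990 \left(- \frac{1}{18010}\right) = - \frac{3299}{1801}$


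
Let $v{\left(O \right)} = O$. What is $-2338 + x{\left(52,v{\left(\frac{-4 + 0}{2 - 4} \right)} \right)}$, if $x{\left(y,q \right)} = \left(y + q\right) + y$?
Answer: $-2232$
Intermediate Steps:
$x{\left(y,q \right)} = q + 2 y$ ($x{\left(y,q \right)} = \left(q + y\right) + y = q + 2 y$)
$-2338 + x{\left(52,v{\left(\frac{-4 + 0}{2 - 4} \right)} \right)} = -2338 + \left(\frac{-4 + 0}{2 - 4} + 2 \cdot 52\right) = -2338 + \left(- \frac{4}{-2} + 104\right) = -2338 + \left(\left(-4\right) \left(- \frac{1}{2}\right) + 104\right) = -2338 + \left(2 + 104\right) = -2338 + 106 = -2232$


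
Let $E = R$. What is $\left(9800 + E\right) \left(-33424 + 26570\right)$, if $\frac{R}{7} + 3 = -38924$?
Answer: $1800470406$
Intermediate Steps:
$R = -272489$ ($R = -21 + 7 \left(-38924\right) = -21 - 272468 = -272489$)
$E = -272489$
$\left(9800 + E\right) \left(-33424 + 26570\right) = \left(9800 - 272489\right) \left(-33424 + 26570\right) = \left(-262689\right) \left(-6854\right) = 1800470406$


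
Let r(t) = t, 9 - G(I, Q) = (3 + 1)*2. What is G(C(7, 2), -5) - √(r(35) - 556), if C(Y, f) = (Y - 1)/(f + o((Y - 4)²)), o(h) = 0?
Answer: 1 - I*√521 ≈ 1.0 - 22.825*I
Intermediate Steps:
C(Y, f) = (-1 + Y)/f (C(Y, f) = (Y - 1)/(f + 0) = (-1 + Y)/f)
G(I, Q) = 1 (G(I, Q) = 9 - (3 + 1)*2 = 9 - 4*2 = 9 - 1*8 = 9 - 8 = 1)
G(C(7, 2), -5) - √(r(35) - 556) = 1 - √(35 - 556) = 1 - √(-521) = 1 - I*√521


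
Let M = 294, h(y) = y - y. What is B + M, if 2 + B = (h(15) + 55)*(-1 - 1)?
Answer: 182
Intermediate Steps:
h(y) = 0
B = -112 (B = -2 + (0 + 55)*(-1 - 1) = -2 + 55*(-2) = -2 - 110 = -112)
B + M = -112 + 294 = 182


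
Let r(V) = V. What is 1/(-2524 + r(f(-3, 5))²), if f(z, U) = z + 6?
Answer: -1/2515 ≈ -0.00039761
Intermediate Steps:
f(z, U) = 6 + z
1/(-2524 + r(f(-3, 5))²) = 1/(-2524 + (6 - 3)²) = 1/(-2524 + 3²) = 1/(-2524 + 9) = 1/(-2515) = -1/2515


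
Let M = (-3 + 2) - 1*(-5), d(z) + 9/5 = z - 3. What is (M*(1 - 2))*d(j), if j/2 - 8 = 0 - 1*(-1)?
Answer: -264/5 ≈ -52.800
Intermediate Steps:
j = 18 (j = 16 + 2*(0 - 1*(-1)) = 16 + 2*(0 + 1) = 16 + 2*1 = 16 + 2 = 18)
d(z) = -24/5 + z (d(z) = -9/5 + (z - 3) = -9/5 + (-3 + z) = -24/5 + z)
M = 4 (M = -1 + 5 = 4)
(M*(1 - 2))*d(j) = (4*(1 - 2))*(-24/5 + 18) = (4*(-1))*(66/5) = -4*66/5 = -264/5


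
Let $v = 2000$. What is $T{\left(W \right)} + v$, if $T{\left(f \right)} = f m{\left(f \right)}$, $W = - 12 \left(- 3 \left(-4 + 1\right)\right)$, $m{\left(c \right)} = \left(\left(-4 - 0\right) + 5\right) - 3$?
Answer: $2216$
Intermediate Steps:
$m{\left(c \right)} = -2$ ($m{\left(c \right)} = \left(\left(-4 + 0\right) + 5\right) - 3 = \left(-4 + 5\right) - 3 = 1 - 3 = -2$)
$W = -108$ ($W = - 12 \left(\left(-3\right) \left(-3\right)\right) = \left(-12\right) 9 = -108$)
$T{\left(f \right)} = - 2 f$ ($T{\left(f \right)} = f \left(-2\right) = - 2 f$)
$T{\left(W \right)} + v = \left(-2\right) \left(-108\right) + 2000 = 216 + 2000 = 2216$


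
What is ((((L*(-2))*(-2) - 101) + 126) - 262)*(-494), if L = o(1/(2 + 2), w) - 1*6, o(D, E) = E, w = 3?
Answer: 123006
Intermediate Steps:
L = -3 (L = 3 - 1*6 = 3 - 6 = -3)
((((L*(-2))*(-2) - 101) + 126) - 262)*(-494) = (((-3*(-2)*(-2) - 101) + 126) - 262)*(-494) = (((6*(-2) - 101) + 126) - 262)*(-494) = (((-12 - 101) + 126) - 262)*(-494) = ((-113 + 126) - 262)*(-494) = (13 - 262)*(-494) = -249*(-494) = 123006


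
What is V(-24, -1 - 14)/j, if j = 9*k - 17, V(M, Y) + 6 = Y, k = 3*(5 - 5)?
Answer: 21/17 ≈ 1.2353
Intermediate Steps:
k = 0 (k = 3*0 = 0)
V(M, Y) = -6 + Y
j = -17 (j = 9*0 - 17 = 0 - 17 = -17)
V(-24, -1 - 14)/j = (-6 + (-1 - 14))/(-17) = (-6 - 15)*(-1/17) = -21*(-1/17) = 21/17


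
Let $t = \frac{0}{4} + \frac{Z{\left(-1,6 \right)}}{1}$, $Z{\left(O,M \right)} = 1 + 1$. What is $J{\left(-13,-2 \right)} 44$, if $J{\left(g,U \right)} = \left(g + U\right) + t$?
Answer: $-572$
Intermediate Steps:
$Z{\left(O,M \right)} = 2$
$t = 2$ ($t = \frac{0}{4} + \frac{2}{1} = 0 \cdot \frac{1}{4} + 2 \cdot 1 = 0 + 2 = 2$)
$J{\left(g,U \right)} = 2 + U + g$ ($J{\left(g,U \right)} = \left(g + U\right) + 2 = \left(U + g\right) + 2 = 2 + U + g$)
$J{\left(-13,-2 \right)} 44 = \left(2 - 2 - 13\right) 44 = \left(-13\right) 44 = -572$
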